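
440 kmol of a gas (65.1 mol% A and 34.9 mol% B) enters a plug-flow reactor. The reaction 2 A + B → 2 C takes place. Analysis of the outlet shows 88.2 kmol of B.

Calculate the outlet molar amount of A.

156 kmol

For B: n = n₀ − 1ξ → 88.2 = 153.6 − 1ξ, giving ξ = 65.36 kmol.
Outlet amounts (n = n₀ + ν ξ):
  A: 286.4 − 2(65.36) = 155.7
  B: 153.6 − 1(65.36) = 88.2
  C: 0 + 2(65.36) = 130.7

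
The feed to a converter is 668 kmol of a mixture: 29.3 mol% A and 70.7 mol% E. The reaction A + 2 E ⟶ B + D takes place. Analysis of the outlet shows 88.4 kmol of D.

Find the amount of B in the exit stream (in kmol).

88.4 kmol

For D: n = n₀ + 1ξ → 88.4 = 0 + 1ξ, giving ξ = 88.4 kmol.
Outlet amounts (n = n₀ + ν ξ):
  A: 195.7 − 1(88.4) = 107.3
  E: 472.3 − 2(88.4) = 295.5
  B: 0 + 1(88.4) = 88.4
  D: 0 + 1(88.4) = 88.4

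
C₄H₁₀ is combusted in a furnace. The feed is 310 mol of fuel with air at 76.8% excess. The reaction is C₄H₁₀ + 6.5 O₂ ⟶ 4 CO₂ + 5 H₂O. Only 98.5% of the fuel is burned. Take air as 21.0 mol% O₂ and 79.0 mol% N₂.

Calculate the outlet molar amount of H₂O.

Stoichiometric O₂ = 6.5 × 310 = 2015 mol; O₂ fed = 2015 × 1.768 = 3563 mol.
N₂ fed = 3563 × 79/21 = 13400 mol.
Fuel reacted = 0.985 × 310 → ξ = 305.4 mol.
Outlet (n = n₀ + ν ξ):
  C₄H₁₀: 310 − 1(305.4) = 4.65
  O₂: 3563 − 6.5(305.4) = 1578
  N₂: 13400 (inert)
  CO₂: 0 + 4(305.4) = 1221
  H₂O: 0 + 5(305.4) = 1527

1530 mol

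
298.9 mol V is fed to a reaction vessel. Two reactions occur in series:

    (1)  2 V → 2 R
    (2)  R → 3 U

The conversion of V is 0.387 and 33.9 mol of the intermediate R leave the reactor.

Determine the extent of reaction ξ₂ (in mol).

ξ₂ = 81.8 mol

Conversion of V: V consumed = 2ξ₁ = 0.387 × 298.9 → ξ₁ = 57.84 mol.
R balance: n_R = 0 + 2ξ₁ − 1ξ₂ = 33.9 → ξ₂ = (2·57.84 − 33.9)/1 = 81.77 mol.
Outlet amounts (n = n₀ + Σ ν·ξ):
  V: 298.9 − 2(57.84) = 183.2
  R: 0 + 2(57.84) − 1(81.77) = 33.9
  U: 0 + 3(81.77) = 245.3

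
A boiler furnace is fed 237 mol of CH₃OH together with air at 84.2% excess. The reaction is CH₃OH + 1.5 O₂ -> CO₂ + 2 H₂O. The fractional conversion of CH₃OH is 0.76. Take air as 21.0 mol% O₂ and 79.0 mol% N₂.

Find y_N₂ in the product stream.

0.715

Stoichiometric O₂ = 1.5 × 237 = 355.5 mol; O₂ fed = 355.5 × 1.842 = 654.8 mol.
N₂ fed = 654.8 × 79/21 = 2463 mol.
Fuel reacted = 0.76 × 237 → ξ = 180.1 mol.
Outlet (n = n₀ + ν ξ):
  CH₃OH: 237 − 1(180.1) = 56.88
  O₂: 654.8 − 1.5(180.1) = 384.7
  N₂: 2463 (inert)
  CO₂: 0 + 1(180.1) = 180.1
  H₂O: 0 + 2(180.1) = 360.2
Total out = 3445 mol; y_N₂ = 2463 / 3445 = 0.715.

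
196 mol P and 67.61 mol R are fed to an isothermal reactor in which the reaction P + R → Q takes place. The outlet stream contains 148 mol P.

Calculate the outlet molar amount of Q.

48 mol

For P: n = n₀ − 1ξ → 148 = 196 − 1ξ, giving ξ = 48 mol.
Outlet amounts (n = n₀ + ν ξ):
  P: 196 − 1(48) = 148
  R: 67.61 − 1(48) = 19.61
  Q: 0 + 1(48) = 48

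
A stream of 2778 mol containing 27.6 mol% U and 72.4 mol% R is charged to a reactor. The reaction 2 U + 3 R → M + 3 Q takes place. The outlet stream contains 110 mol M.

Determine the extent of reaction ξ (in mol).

For M: n = n₀ + 1ξ → 110 = 0 + 1ξ, giving ξ = 110 mol.
Outlet amounts (n = n₀ + ν ξ):
  U: 766.7 − 2(110) = 546.7
  R: 2011 − 3(110) = 1681
  M: 0 + 1(110) = 110
  Q: 0 + 3(110) = 330

ξ = 110 mol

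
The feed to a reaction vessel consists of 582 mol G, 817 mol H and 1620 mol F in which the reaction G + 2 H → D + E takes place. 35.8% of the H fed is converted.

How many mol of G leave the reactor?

H reacted = 0.358 × 817 = 292.5 mol; ν_H = −2, so ξ = 292.5/2 = 146.2 mol.
Outlet amounts (n = n₀ + ν ξ):
  G: 582 − 1(146.2) = 435.8
  H: 817 − 2(146.2) = 524.5
  D: 0 + 1(146.2) = 146.2
  E: 0 + 1(146.2) = 146.2
  F: 1620 (inert)

436 mol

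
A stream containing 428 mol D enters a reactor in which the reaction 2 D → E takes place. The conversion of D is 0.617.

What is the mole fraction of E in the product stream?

D reacted = 0.617 × 428 = 264.1 mol; ν_D = −2, so ξ = 264.1/2 = 132 mol.
Outlet amounts (n = n₀ + ν ξ):
  D: 428 − 2(132) = 163.9
  E: 0 + 1(132) = 132
Total out = 296 mol; y_E = 132 / 296 = 0.4461.

0.446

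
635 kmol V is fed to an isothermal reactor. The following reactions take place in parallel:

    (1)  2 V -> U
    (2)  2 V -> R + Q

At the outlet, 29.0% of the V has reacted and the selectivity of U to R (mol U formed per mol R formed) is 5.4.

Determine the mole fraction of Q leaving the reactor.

Conversion of V: V consumed = 0.29 × 635 = 184.1 kmol = 2ξ₁ + 2ξ₂.
Selectivity: 1ξ₁ / (1ξ₂) = 5.4 → ξ₁ = 5.4 ξ₂.
Substitute: (2·5.4 + 2) ξ₂ = 184.1 → ξ₂ = 14.39 kmol, ξ₁ = 77.69 kmol.
Outlet amounts (n = n₀ + Σ ν·ξ):
  V: 635 − 2(77.69) − 2(14.39) = 450.9
  U: 0 + 1(77.69) = 77.69
  R: 0 + 1(14.39) = 14.39
  Q: 0 + 1(14.39) = 14.39
Total out = 557.3 kmol; y_Q = 14.39 / 557.3 = 0.02581.

0.0258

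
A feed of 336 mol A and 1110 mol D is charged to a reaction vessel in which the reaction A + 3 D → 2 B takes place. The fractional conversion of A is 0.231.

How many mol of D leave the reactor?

A reacted = 0.231 × 336 = 77.62 mol; ν_A = −1, so ξ = 77.62/1 = 77.62 mol.
Outlet amounts (n = n₀ + ν ξ):
  A: 336 − 1(77.62) = 258.4
  D: 1110 − 3(77.62) = 877.2
  B: 0 + 2(77.62) = 155.2

877 mol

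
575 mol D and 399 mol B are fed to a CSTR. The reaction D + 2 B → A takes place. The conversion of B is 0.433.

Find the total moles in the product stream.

B reacted = 0.433 × 399 = 172.8 mol; ν_B = −2, so ξ = 172.8/2 = 86.38 mol.
Outlet amounts (n = n₀ + ν ξ):
  D: 575 − 1(86.38) = 488.6
  B: 399 − 2(86.38) = 226.2
  A: 0 + 1(86.38) = 86.38
Total out = 488.6 + 226.2 + 86.38 = 801.2 mol.

801 mol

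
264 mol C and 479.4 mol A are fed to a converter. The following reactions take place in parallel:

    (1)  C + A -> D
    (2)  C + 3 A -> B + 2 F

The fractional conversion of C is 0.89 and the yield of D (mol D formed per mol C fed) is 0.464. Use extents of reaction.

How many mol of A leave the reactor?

Yield of D: 1ξ₁ / 264 = 0.464 → ξ₁ = 122.5 mol.
Conversion of C: 1ξ₁ + 1ξ₂ = 0.89 × 264 = 235 → ξ₂ = 112.5 mol.
Outlet amounts (n = n₀ + Σ ν·ξ):
  C: 264 − 1(122.5) − 1(112.5) = 29.04
  A: 479.4 − 1(122.5) − 3(112.5) = 19.51
  D: 0 + 1(122.5) = 122.5
  B: 0 + 1(112.5) = 112.5
  F: 0 + 2(112.5) = 224.9

19.5 mol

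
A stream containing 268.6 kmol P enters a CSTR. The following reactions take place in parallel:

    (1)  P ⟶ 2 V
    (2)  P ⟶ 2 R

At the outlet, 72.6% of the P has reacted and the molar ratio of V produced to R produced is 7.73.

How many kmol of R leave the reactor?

Conversion of P: P consumed = 0.726 × 268.6 = 195 kmol = 1ξ₁ + 1ξ₂.
Selectivity: 2ξ₁ / (2ξ₂) = 7.73 → ξ₁ = 7.73 ξ₂.
Substitute: (1·7.73 + 1) ξ₂ = 195 → ξ₂ = 22.34 kmol, ξ₁ = 172.7 kmol.
Outlet amounts (n = n₀ + Σ ν·ξ):
  P: 268.6 − 1(172.7) − 1(22.34) = 73.6
  V: 0 + 2(172.7) = 345.3
  R: 0 + 2(22.34) = 44.67

44.7 kmol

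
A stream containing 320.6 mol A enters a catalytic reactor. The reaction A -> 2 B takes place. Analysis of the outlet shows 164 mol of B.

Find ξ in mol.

ξ = 82 mol

For B: n = n₀ + 2ξ → 164 = 0 + 2ξ, giving ξ = 82 mol.
Outlet amounts (n = n₀ + ν ξ):
  A: 320.6 − 1(82) = 238.6
  B: 0 + 2(82) = 164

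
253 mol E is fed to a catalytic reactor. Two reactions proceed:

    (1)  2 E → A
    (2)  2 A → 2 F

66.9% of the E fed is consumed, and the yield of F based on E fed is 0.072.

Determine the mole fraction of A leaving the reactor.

Conversion of E: E consumed = 2ξ₁ = 0.669 × 253 → ξ₁ = 84.63 mol.
Yield of F: 2ξ₂ / 253 = 0.072 → ξ₂ = 9.108 mol.
Outlet amounts (n = n₀ + Σ ν·ξ):
  E: 253 − 2(84.63) = 83.74
  A: 0 + 1(84.63) − 2(9.108) = 66.41
  F: 0 + 2(9.108) = 18.22
Total out = 168.4 mol; y_A = 66.41 / 168.4 = 0.3944.

0.394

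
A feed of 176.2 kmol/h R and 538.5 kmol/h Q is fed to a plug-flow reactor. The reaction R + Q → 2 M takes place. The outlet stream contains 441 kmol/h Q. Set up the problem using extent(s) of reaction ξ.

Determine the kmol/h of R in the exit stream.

78.7 kmol/h

For Q: n = n₀ − 1ξ → 441 = 538.5 − 1ξ, giving ξ = 97.5 kmol/h.
Outlet amounts (n = n₀ + ν ξ):
  R: 176.2 − 1(97.5) = 78.7
  Q: 538.5 − 1(97.5) = 441
  M: 0 + 2(97.5) = 195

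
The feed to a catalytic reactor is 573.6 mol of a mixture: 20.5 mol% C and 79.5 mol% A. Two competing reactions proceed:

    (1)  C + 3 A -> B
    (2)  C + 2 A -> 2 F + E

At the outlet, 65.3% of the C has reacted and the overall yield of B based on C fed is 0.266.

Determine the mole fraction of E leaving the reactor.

Yield of B: 1ξ₁ / 117.6 = 0.266 → ξ₁ = 31.28 mol.
Conversion of C: 1ξ₁ + 1ξ₂ = 0.653 × 117.6 = 76.78 → ξ₂ = 45.51 mol.
Outlet amounts (n = n₀ + Σ ν·ξ):
  C: 117.6 − 1(31.28) − 1(45.51) = 40.8
  A: 456 − 3(31.28) − 2(45.51) = 271.2
  B: 0 + 1(31.28) = 31.28
  F: 0 + 2(45.51) = 91.01
  E: 0 + 1(45.51) = 45.51
Total out = 479.8 mol; y_E = 45.51 / 479.8 = 0.09485.

0.0949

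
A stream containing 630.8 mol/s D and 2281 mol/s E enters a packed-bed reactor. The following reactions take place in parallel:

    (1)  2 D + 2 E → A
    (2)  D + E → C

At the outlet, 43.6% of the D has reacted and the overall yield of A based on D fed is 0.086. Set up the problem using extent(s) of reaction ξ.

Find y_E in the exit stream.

Yield of A: 1ξ₁ / 630.8 = 0.086 → ξ₁ = 54.25 mol/s.
Conversion of D: 2ξ₁ + 1ξ₂ = 0.436 × 630.8 = 275 → ξ₂ = 166.5 mol/s.
Outlet amounts (n = n₀ + Σ ν·ξ):
  D: 630.8 − 2(54.25) − 1(166.5) = 355.8
  E: 2281 − 2(54.25) − 1(166.5) = 2006
  A: 0 + 1(54.25) = 54.25
  C: 0 + 1(166.5) = 166.5
Total out = 2583 mol/s; y_E = 2006 / 2583 = 0.7767.

0.777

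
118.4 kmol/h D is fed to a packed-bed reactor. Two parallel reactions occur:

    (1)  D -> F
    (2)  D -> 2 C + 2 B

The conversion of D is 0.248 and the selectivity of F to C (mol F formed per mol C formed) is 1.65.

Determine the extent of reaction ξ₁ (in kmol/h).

ξ₁ = 22.5 kmol/h

Conversion of D: D consumed = 0.248 × 118.4 = 29.36 kmol/h = 1ξ₁ + 1ξ₂.
Selectivity: 1ξ₁ / (2ξ₂) = 1.65 → ξ₁ = 3.3 ξ₂.
Substitute: (1·3.3 + 1) ξ₂ = 29.36 → ξ₂ = 6.829 kmol/h, ξ₁ = 22.53 kmol/h.
Outlet amounts (n = n₀ + Σ ν·ξ):
  D: 118.4 − 1(22.53) − 1(6.829) = 89.04
  F: 0 + 1(22.53) = 22.53
  C: 0 + 2(6.829) = 13.66
  B: 0 + 2(6.829) = 13.66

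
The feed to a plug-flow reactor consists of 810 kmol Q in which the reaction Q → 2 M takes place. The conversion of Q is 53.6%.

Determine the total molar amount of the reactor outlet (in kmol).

1240 kmol

Q reacted = 0.536 × 810 = 434.2 kmol; ν_Q = −1, so ξ = 434.2/1 = 434.2 kmol.
Outlet amounts (n = n₀ + ν ξ):
  Q: 810 − 1(434.2) = 375.8
  M: 0 + 2(434.2) = 868.3
Total out = 375.8 + 868.3 = 1244 kmol.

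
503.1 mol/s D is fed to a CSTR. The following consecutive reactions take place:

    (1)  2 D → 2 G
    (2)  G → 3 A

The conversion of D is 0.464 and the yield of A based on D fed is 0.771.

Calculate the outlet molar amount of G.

Conversion of D: D consumed = 2ξ₁ = 0.464 × 503.1 → ξ₁ = 116.7 mol/s.
Yield of A: 3ξ₂ / 503.1 = 0.771 → ξ₂ = 129.3 mol/s.
Outlet amounts (n = n₀ + Σ ν·ξ):
  D: 503.1 − 2(116.7) = 269.7
  G: 0 + 2(116.7) − 1(129.3) = 104.1
  A: 0 + 3(129.3) = 387.9

104 mol/s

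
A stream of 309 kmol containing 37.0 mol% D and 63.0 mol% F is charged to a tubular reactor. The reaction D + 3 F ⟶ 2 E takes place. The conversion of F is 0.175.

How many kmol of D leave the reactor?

103 kmol

F reacted = 0.175 × 194.7 = 34.07 kmol; ν_F = −3, so ξ = 34.07/3 = 11.36 kmol.
Outlet amounts (n = n₀ + ν ξ):
  D: 114.3 − 1(11.36) = 103
  F: 194.7 − 3(11.36) = 160.6
  E: 0 + 2(11.36) = 22.71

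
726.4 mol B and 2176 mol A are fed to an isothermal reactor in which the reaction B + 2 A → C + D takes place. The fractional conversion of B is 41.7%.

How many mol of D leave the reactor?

B reacted = 0.417 × 726.4 = 302.9 mol; ν_B = −1, so ξ = 302.9/1 = 302.9 mol.
Outlet amounts (n = n₀ + ν ξ):
  B: 726.4 − 1(302.9) = 423.5
  A: 2176 − 2(302.9) = 1570
  C: 0 + 1(302.9) = 302.9
  D: 0 + 1(302.9) = 302.9

303 mol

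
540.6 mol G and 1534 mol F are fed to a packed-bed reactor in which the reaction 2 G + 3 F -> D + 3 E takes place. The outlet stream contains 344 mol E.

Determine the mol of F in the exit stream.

For E: n = n₀ + 3ξ → 344 = 0 + 3ξ, giving ξ = 114.7 mol.
Outlet amounts (n = n₀ + ν ξ):
  G: 540.6 − 2(114.7) = 311.3
  F: 1534 − 3(114.7) = 1190
  D: 0 + 1(114.7) = 114.7
  E: 0 + 3(114.7) = 344

1190 mol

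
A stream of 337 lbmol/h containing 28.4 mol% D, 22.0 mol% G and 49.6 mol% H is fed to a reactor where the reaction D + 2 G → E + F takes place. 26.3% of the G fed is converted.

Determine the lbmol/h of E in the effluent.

G reacted = 0.263 × 74.14 = 19.5 lbmol/h; ν_G = −2, so ξ = 19.5/2 = 9.749 lbmol/h.
Outlet amounts (n = n₀ + ν ξ):
  D: 95.71 − 1(9.749) = 85.96
  G: 74.14 − 2(9.749) = 54.64
  E: 0 + 1(9.749) = 9.749
  F: 0 + 1(9.749) = 9.749
  H: 167.2 (inert)

9.75 lbmol/h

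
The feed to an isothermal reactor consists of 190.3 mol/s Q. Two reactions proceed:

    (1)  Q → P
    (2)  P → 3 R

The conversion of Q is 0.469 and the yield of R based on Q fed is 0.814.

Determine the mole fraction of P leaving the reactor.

Conversion of Q: Q consumed = 1ξ₁ = 0.469 × 190.3 → ξ₁ = 89.25 mol/s.
Yield of R: 3ξ₂ / 190.3 = 0.814 → ξ₂ = 51.63 mol/s.
Outlet amounts (n = n₀ + Σ ν·ξ):
  Q: 190.3 − 1(89.25) = 101
  P: 0 + 1(89.25) − 1(51.63) = 37.62
  R: 0 + 3(51.63) = 154.9
Total out = 293.6 mol/s; y_P = 37.62 / 293.6 = 0.1281.

0.128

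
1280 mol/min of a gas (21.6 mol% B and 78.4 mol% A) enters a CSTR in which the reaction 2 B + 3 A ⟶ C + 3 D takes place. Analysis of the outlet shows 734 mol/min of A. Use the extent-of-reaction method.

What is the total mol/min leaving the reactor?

For A: n = n₀ − 3ξ → 734 = 1004 − 3ξ, giving ξ = 89.84 mol/min.
Outlet amounts (n = n₀ + ν ξ):
  B: 276.5 − 2(89.84) = 96.8
  A: 1004 − 3(89.84) = 734
  C: 0 + 1(89.84) = 89.84
  D: 0 + 3(89.84) = 269.5
Total out = 96.8 + 734 + 89.84 + 269.5 = 1190 mol/min.

1190 mol/min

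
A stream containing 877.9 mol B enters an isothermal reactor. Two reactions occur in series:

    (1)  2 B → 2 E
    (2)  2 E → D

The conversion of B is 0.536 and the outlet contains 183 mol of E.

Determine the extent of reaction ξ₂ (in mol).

ξ₂ = 144 mol

Conversion of B: B consumed = 2ξ₁ = 0.536 × 877.9 → ξ₁ = 235.3 mol.
E balance: n_E = 0 + 2ξ₁ − 2ξ₂ = 183 → ξ₂ = (2·235.3 − 183)/2 = 143.8 mol.
Outlet amounts (n = n₀ + Σ ν·ξ):
  B: 877.9 − 2(235.3) = 407.3
  E: 0 + 2(235.3) − 2(143.8) = 183
  D: 0 + 1(143.8) = 143.8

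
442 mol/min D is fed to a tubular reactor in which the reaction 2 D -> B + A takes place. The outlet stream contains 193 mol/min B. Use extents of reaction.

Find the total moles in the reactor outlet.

442 mol/min

For B: n = n₀ + 1ξ → 193 = 0 + 1ξ, giving ξ = 193 mol/min.
Outlet amounts (n = n₀ + ν ξ):
  D: 442 − 2(193) = 56
  B: 0 + 1(193) = 193
  A: 0 + 1(193) = 193
Total out = 56 + 193 + 193 = 442 mol/min.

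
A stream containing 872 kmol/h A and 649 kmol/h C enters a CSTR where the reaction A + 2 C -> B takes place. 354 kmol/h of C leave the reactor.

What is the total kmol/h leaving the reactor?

For C: n = n₀ − 2ξ → 354 = 649 − 2ξ, giving ξ = 147.5 kmol/h.
Outlet amounts (n = n₀ + ν ξ):
  A: 872 − 1(147.5) = 724.5
  C: 649 − 2(147.5) = 354
  B: 0 + 1(147.5) = 147.5
Total out = 724.5 + 354 + 147.5 = 1226 kmol/h.

1230 kmol/h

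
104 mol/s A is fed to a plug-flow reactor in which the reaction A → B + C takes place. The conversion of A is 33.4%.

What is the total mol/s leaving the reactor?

139 mol/s

A reacted = 0.334 × 104 = 34.74 mol/s; ν_A = −1, so ξ = 34.74/1 = 34.74 mol/s.
Outlet amounts (n = n₀ + ν ξ):
  A: 104 − 1(34.74) = 69.26
  B: 0 + 1(34.74) = 34.74
  C: 0 + 1(34.74) = 34.74
Total out = 69.26 + 34.74 + 34.74 = 138.7 mol/s.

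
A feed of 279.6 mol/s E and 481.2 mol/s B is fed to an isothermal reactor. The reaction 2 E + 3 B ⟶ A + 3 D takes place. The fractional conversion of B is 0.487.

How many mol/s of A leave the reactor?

78.1 mol/s

B reacted = 0.487 × 481.2 = 234.3 mol/s; ν_B = −3, so ξ = 234.3/3 = 78.11 mol/s.
Outlet amounts (n = n₀ + ν ξ):
  E: 279.6 − 2(78.11) = 123.4
  B: 481.2 − 3(78.11) = 246.9
  A: 0 + 1(78.11) = 78.11
  D: 0 + 3(78.11) = 234.3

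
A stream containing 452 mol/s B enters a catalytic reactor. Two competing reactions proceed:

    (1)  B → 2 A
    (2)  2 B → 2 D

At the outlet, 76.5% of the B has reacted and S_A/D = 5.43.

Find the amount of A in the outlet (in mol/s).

Conversion of B: B consumed = 0.765 × 452 = 345.8 mol/s = 1ξ₁ + 2ξ₂.
Selectivity: 2ξ₁ / (2ξ₂) = 5.43 → ξ₁ = 5.43 ξ₂.
Substitute: (1·5.43 + 2) ξ₂ = 345.8 → ξ₂ = 46.54 mol/s, ξ₁ = 252.7 mol/s.
Outlet amounts (n = n₀ + Σ ν·ξ):
  B: 452 − 1(252.7) − 2(46.54) = 106.2
  A: 0 + 2(252.7) = 505.4
  D: 0 + 2(46.54) = 93.08

505 mol/s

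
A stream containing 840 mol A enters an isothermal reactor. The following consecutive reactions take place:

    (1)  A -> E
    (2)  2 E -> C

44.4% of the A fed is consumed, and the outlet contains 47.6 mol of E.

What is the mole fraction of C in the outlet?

Conversion of A: A consumed = 1ξ₁ = 0.444 × 840 → ξ₁ = 373 mol.
E balance: n_E = 0 + 1ξ₁ − 2ξ₂ = 47.6 → ξ₂ = (1·373 − 47.6)/2 = 162.7 mol.
Outlet amounts (n = n₀ + Σ ν·ξ):
  A: 840 − 1(373) = 467
  E: 0 + 1(373) − 2(162.7) = 47.6
  C: 0 + 1(162.7) = 162.7
Total out = 677.3 mol; y_C = 162.7 / 677.3 = 0.2402.

0.24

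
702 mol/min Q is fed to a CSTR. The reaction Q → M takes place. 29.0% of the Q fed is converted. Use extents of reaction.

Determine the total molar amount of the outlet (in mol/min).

702 mol/min

Q reacted = 0.29 × 702 = 203.6 mol/min; ν_Q = −1, so ξ = 203.6/1 = 203.6 mol/min.
Outlet amounts (n = n₀ + ν ξ):
  Q: 702 − 1(203.6) = 498.4
  M: 0 + 1(203.6) = 203.6
Total out = 498.4 + 203.6 = 702 mol/min.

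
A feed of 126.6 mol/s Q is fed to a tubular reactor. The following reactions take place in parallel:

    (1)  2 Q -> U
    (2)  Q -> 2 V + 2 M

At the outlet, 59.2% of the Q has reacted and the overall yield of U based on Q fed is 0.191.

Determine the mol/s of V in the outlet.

Yield of U: 1ξ₁ / 126.6 = 0.191 → ξ₁ = 24.18 mol/s.
Conversion of Q: 2ξ₁ + 1ξ₂ = 0.592 × 126.6 = 74.95 → ξ₂ = 26.59 mol/s.
Outlet amounts (n = n₀ + Σ ν·ξ):
  Q: 126.6 − 2(24.18) − 1(26.59) = 51.65
  U: 0 + 1(24.18) = 24.18
  V: 0 + 2(26.59) = 53.17
  M: 0 + 2(26.59) = 53.17

53.2 mol/s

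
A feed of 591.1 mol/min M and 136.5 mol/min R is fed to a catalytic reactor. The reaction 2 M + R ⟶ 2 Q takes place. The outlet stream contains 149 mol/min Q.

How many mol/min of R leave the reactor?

62 mol/min

For Q: n = n₀ + 2ξ → 149 = 0 + 2ξ, giving ξ = 74.5 mol/min.
Outlet amounts (n = n₀ + ν ξ):
  M: 591.1 − 2(74.5) = 442.1
  R: 136.5 − 1(74.5) = 62
  Q: 0 + 2(74.5) = 149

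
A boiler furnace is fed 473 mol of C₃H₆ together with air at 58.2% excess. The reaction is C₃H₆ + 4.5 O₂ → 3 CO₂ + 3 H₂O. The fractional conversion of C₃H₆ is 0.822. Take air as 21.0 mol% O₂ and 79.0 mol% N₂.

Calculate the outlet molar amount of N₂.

Stoichiometric O₂ = 4.5 × 473 = 2128 mol; O₂ fed = 2128 × 1.582 = 3367 mol.
N₂ fed = 3367 × 79/21 = 12670 mol.
Fuel reacted = 0.822 × 473 → ξ = 388.8 mol.
Outlet (n = n₀ + ν ξ):
  C₃H₆: 473 − 1(388.8) = 84.19
  O₂: 3367 − 4.5(388.8) = 1618
  N₂: 12670 (inert)
  CO₂: 0 + 3(388.8) = 1166
  H₂O: 0 + 3(388.8) = 1166

12700 mol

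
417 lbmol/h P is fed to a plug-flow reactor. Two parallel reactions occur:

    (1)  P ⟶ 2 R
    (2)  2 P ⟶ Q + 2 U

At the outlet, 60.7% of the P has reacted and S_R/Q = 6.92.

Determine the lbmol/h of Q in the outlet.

46.4 lbmol/h

Conversion of P: P consumed = 0.607 × 417 = 253.1 lbmol/h = 1ξ₁ + 2ξ₂.
Selectivity: 2ξ₁ / (1ξ₂) = 6.92 → ξ₁ = 3.46 ξ₂.
Substitute: (1·3.46 + 2) ξ₂ = 253.1 → ξ₂ = 46.36 lbmol/h, ξ₁ = 160.4 lbmol/h.
Outlet amounts (n = n₀ + Σ ν·ξ):
  P: 417 − 1(160.4) − 2(46.36) = 163.9
  R: 0 + 2(160.4) = 320.8
  Q: 0 + 1(46.36) = 46.36
  U: 0 + 2(46.36) = 92.72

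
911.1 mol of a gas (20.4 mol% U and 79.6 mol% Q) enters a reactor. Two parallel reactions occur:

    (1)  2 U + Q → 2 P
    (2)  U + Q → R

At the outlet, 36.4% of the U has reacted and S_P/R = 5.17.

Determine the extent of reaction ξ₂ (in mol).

ξ₂ = 11 mol

Conversion of U: U consumed = 0.364 × 185.9 = 67.65 mol = 2ξ₁ + 1ξ₂.
Selectivity: 2ξ₁ / (1ξ₂) = 5.17 → ξ₁ = 2.585 ξ₂.
Substitute: (2·2.585 + 1) ξ₂ = 67.65 → ξ₂ = 10.97 mol, ξ₁ = 28.34 mol.
Outlet amounts (n = n₀ + Σ ν·ξ):
  U: 185.9 − 2(28.34) − 1(10.97) = 118.2
  Q: 725.2 − 1(28.34) − 1(10.97) = 685.9
  P: 0 + 2(28.34) = 56.69
  R: 0 + 1(10.97) = 10.97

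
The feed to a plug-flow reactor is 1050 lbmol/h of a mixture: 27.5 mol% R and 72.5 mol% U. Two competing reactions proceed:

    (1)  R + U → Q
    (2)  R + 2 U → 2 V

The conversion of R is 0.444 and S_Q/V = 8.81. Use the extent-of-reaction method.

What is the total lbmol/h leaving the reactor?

922 lbmol/h

Conversion of R: R consumed = 0.444 × 288.8 = 128.2 lbmol/h = 1ξ₁ + 1ξ₂.
Selectivity: 1ξ₁ / (2ξ₂) = 8.81 → ξ₁ = 17.62 ξ₂.
Substitute: (1·17.62 + 1) ξ₂ = 128.2 → ξ₂ = 6.885 lbmol/h, ξ₁ = 121.3 lbmol/h.
Outlet amounts (n = n₀ + Σ ν·ξ):
  R: 288.8 − 1(121.3) − 1(6.885) = 160.5
  U: 761.2 − 1(121.3) − 2(6.885) = 626.2
  Q: 0 + 1(121.3) = 121.3
  V: 0 + 2(6.885) = 13.77
Total out = 160.5 + 626.2 + 121.3 + 13.77 = 921.8 lbmol/h.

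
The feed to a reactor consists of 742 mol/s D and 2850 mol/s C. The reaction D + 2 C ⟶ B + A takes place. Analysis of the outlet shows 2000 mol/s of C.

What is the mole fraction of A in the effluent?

For C: n = n₀ − 2ξ → 2000 = 2850 − 2ξ, giving ξ = 425 mol/s.
Outlet amounts (n = n₀ + ν ξ):
  D: 742 − 1(425) = 317
  C: 2850 − 2(425) = 2000
  B: 0 + 1(425) = 425
  A: 0 + 1(425) = 425
Total out = 3167 mol/s; y_A = 425 / 3167 = 0.1342.

0.134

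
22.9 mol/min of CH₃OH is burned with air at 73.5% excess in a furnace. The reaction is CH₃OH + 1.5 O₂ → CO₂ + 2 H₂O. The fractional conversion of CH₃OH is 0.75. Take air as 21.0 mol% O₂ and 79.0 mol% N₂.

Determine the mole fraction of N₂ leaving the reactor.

Stoichiometric O₂ = 1.5 × 22.9 = 34.35 mol/min; O₂ fed = 34.35 × 1.735 = 59.6 mol/min.
N₂ fed = 59.6 × 79/21 = 224.2 mol/min.
Fuel reacted = 0.75 × 22.9 → ξ = 17.17 mol/min.
Outlet (n = n₀ + ν ξ):
  CH₃OH: 22.9 − 1(17.17) = 5.725
  O₂: 59.6 − 1.5(17.17) = 33.83
  N₂: 224.2 (inert)
  CO₂: 0 + 1(17.17) = 17.17
  H₂O: 0 + 2(17.17) = 34.35
Total out = 315.3 mol/min; y_N₂ = 224.2 / 315.3 = 0.7111.

0.711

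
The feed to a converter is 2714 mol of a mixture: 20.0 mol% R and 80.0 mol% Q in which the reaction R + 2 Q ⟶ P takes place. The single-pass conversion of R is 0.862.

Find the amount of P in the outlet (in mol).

468 mol

R reacted = 0.862 × 542.8 = 467.9 mol; ν_R = −1, so ξ = 467.9/1 = 467.9 mol.
Outlet amounts (n = n₀ + ν ξ):
  R: 542.8 − 1(467.9) = 74.91
  Q: 2171 − 2(467.9) = 1235
  P: 0 + 1(467.9) = 467.9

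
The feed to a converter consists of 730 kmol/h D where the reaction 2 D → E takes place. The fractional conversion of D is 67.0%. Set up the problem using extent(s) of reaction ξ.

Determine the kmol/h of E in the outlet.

D reacted = 0.67 × 730 = 489.1 kmol/h; ν_D = −2, so ξ = 489.1/2 = 244.6 kmol/h.
Outlet amounts (n = n₀ + ν ξ):
  D: 730 − 2(244.6) = 240.9
  E: 0 + 1(244.6) = 244.6

245 kmol/h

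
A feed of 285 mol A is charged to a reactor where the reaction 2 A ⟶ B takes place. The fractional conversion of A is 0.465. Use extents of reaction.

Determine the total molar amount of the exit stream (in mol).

219 mol

A reacted = 0.465 × 285 = 132.5 mol; ν_A = −2, so ξ = 132.5/2 = 66.26 mol.
Outlet amounts (n = n₀ + ν ξ):
  A: 285 − 2(66.26) = 152.5
  B: 0 + 1(66.26) = 66.26
Total out = 152.5 + 66.26 = 218.7 mol.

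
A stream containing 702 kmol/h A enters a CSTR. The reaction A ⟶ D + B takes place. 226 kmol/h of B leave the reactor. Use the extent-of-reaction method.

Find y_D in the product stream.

0.244

For B: n = n₀ + 1ξ → 226 = 0 + 1ξ, giving ξ = 226 kmol/h.
Outlet amounts (n = n₀ + ν ξ):
  A: 702 − 1(226) = 476
  D: 0 + 1(226) = 226
  B: 0 + 1(226) = 226
Total out = 928 kmol/h; y_D = 226 / 928 = 0.2435.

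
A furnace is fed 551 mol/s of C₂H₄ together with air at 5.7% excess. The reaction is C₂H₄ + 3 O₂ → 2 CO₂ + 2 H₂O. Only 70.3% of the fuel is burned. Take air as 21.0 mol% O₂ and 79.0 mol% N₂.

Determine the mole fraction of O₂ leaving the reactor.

Stoichiometric O₂ = 3 × 551 = 1653 mol/s; O₂ fed = 1653 × 1.057 = 1747 mol/s.
N₂ fed = 1747 × 79/21 = 6573 mol/s.
Fuel reacted = 0.703 × 551 → ξ = 387.4 mol/s.
Outlet (n = n₀ + ν ξ):
  C₂H₄: 551 − 1(387.4) = 163.6
  O₂: 1747 − 3(387.4) = 585.2
  N₂: 6573 (inert)
  CO₂: 0 + 2(387.4) = 774.7
  H₂O: 0 + 2(387.4) = 774.7
Total out = 8871 mol/s; y_O₂ = 585.2 / 8871 = 0.06596.

0.066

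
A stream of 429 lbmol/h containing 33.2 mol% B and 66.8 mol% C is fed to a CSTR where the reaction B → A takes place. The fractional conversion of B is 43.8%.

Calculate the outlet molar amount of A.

B reacted = 0.438 × 142.4 = 62.38 lbmol/h; ν_B = −1, so ξ = 62.38/1 = 62.38 lbmol/h.
Outlet amounts (n = n₀ + ν ξ):
  B: 142.4 − 1(62.38) = 80.04
  A: 0 + 1(62.38) = 62.38
  C: 286.6 (inert)

62.4 lbmol/h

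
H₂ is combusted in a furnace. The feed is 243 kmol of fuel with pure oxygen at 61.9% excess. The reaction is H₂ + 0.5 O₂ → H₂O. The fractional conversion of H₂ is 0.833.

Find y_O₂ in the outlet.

0.282

Stoichiometric O₂ = 0.5 × 243 = 121.5 kmol; O₂ fed = 121.5 × 1.619 = 196.7 kmol.
Fuel reacted = 0.833 × 243 → ξ = 202.4 kmol.
Outlet (n = n₀ + ν ξ):
  H₂: 243 − 1(202.4) = 40.58
  O₂: 196.7 − 0.5(202.4) = 95.5
  H₂O: 0 + 1(202.4) = 202.4
Total out = 338.5 kmol; y_O₂ = 95.5 / 338.5 = 0.2821.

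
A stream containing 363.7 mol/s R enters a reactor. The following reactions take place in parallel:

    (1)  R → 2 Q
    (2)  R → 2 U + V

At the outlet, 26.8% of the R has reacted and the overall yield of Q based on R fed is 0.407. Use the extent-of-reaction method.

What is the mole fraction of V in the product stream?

Yield of Q: 2ξ₁ / 363.7 = 0.407 → ξ₁ = 74.01 mol/s.
Conversion of R: 1ξ₁ + 1ξ₂ = 0.268 × 363.7 = 97.47 → ξ₂ = 23.46 mol/s.
Outlet amounts (n = n₀ + Σ ν·ξ):
  R: 363.7 − 1(74.01) − 1(23.46) = 266.2
  Q: 0 + 2(74.01) = 148
  U: 0 + 2(23.46) = 46.92
  V: 0 + 1(23.46) = 23.46
Total out = 484.6 mol/s; y_V = 23.46 / 484.6 = 0.04841.

0.0484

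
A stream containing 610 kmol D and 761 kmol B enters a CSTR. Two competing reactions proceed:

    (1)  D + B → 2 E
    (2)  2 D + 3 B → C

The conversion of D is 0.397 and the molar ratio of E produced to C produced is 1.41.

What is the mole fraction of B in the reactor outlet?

Conversion of D: D consumed = 0.397 × 610 = 242.2 kmol = 1ξ₁ + 2ξ₂.
Selectivity: 2ξ₁ / (1ξ₂) = 1.41 → ξ₁ = 0.705 ξ₂.
Substitute: (1·0.705 + 2) ξ₂ = 242.2 → ξ₂ = 89.53 kmol, ξ₁ = 63.12 kmol.
Outlet amounts (n = n₀ + Σ ν·ξ):
  D: 610 − 1(63.12) − 2(89.53) = 367.8
  B: 761 − 1(63.12) − 3(89.53) = 429.3
  E: 0 + 2(63.12) = 126.2
  C: 0 + 1(89.53) = 89.53
Total out = 1013 kmol; y_B = 429.3 / 1013 = 0.4238.

0.424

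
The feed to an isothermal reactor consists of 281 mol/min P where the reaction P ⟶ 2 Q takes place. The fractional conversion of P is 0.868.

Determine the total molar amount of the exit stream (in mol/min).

525 mol/min

P reacted = 0.868 × 281 = 243.9 mol/min; ν_P = −1, so ξ = 243.9/1 = 243.9 mol/min.
Outlet amounts (n = n₀ + ν ξ):
  P: 281 − 1(243.9) = 37.09
  Q: 0 + 2(243.9) = 487.8
Total out = 37.09 + 487.8 = 524.9 mol/min.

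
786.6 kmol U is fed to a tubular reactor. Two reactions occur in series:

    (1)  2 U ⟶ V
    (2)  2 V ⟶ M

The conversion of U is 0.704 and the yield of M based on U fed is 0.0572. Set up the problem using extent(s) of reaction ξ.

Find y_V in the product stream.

Conversion of U: U consumed = 2ξ₁ = 0.704 × 786.6 → ξ₁ = 276.9 kmol.
Yield of M: 1ξ₂ / 786.6 = 0.0572 → ξ₂ = 44.99 kmol.
Outlet amounts (n = n₀ + Σ ν·ξ):
  U: 786.6 − 2(276.9) = 232.8
  V: 0 + 1(276.9) − 2(44.99) = 186.9
  M: 0 + 1(44.99) = 44.99
Total out = 464.7 kmol; y_V = 186.9 / 464.7 = 0.4022.

0.402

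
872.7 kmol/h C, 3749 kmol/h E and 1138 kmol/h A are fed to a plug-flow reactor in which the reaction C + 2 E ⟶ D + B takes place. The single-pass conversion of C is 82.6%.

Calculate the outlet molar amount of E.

C reacted = 0.826 × 872.7 = 720.9 kmol/h; ν_C = −1, so ξ = 720.9/1 = 720.9 kmol/h.
Outlet amounts (n = n₀ + ν ξ):
  C: 872.7 − 1(720.9) = 151.8
  E: 3749 − 2(720.9) = 2307
  D: 0 + 1(720.9) = 720.9
  B: 0 + 1(720.9) = 720.9
  A: 1138 (inert)

2310 kmol/h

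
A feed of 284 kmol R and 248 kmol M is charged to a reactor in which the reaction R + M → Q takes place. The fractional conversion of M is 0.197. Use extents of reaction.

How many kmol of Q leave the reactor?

M reacted = 0.197 × 248 = 48.86 kmol; ν_M = −1, so ξ = 48.86/1 = 48.86 kmol.
Outlet amounts (n = n₀ + ν ξ):
  R: 284 − 1(48.86) = 235.1
  M: 248 − 1(48.86) = 199.1
  Q: 0 + 1(48.86) = 48.86

48.9 kmol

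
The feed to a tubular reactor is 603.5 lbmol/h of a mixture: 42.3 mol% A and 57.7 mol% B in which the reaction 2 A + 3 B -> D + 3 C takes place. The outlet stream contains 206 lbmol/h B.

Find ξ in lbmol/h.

For B: n = n₀ − 3ξ → 206 = 348.2 − 3ξ, giving ξ = 47.41 lbmol/h.
Outlet amounts (n = n₀ + ν ξ):
  A: 255.3 − 2(47.41) = 160.5
  B: 348.2 − 3(47.41) = 206
  D: 0 + 1(47.41) = 47.41
  C: 0 + 3(47.41) = 142.2

ξ = 47.4 lbmol/h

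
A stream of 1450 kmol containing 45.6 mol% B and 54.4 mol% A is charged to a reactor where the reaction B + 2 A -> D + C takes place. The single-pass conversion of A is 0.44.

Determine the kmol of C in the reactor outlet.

A reacted = 0.44 × 788.8 = 347.1 kmol; ν_A = −2, so ξ = 347.1/2 = 173.5 kmol.
Outlet amounts (n = n₀ + ν ξ):
  B: 661.2 − 1(173.5) = 487.7
  A: 788.8 − 2(173.5) = 441.7
  D: 0 + 1(173.5) = 173.5
  C: 0 + 1(173.5) = 173.5

174 kmol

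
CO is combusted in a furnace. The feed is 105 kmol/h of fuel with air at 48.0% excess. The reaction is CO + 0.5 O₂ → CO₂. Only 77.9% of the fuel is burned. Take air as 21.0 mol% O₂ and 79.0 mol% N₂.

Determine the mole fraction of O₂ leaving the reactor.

0.0848

Stoichiometric O₂ = 0.5 × 105 = 52.5 kmol/h; O₂ fed = 52.5 × 1.480 = 77.7 kmol/h.
N₂ fed = 77.7 × 79/21 = 292.3 kmol/h.
Fuel reacted = 0.779 × 105 → ξ = 81.8 kmol/h.
Outlet (n = n₀ + ν ξ):
  CO: 105 − 1(81.8) = 23.2
  O₂: 77.7 − 0.5(81.8) = 36.8
  N₂: 292.3 (inert)
  CO₂: 0 + 1(81.8) = 81.8
Total out = 434.1 kmol/h; y_O₂ = 36.8 / 434.1 = 0.08478.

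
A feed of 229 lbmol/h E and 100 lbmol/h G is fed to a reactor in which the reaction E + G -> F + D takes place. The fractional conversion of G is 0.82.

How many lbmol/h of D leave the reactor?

82 lbmol/h

G reacted = 0.82 × 100 = 82 lbmol/h; ν_G = −1, so ξ = 82/1 = 82 lbmol/h.
Outlet amounts (n = n₀ + ν ξ):
  E: 229 − 1(82) = 147
  G: 100 − 1(82) = 18
  F: 0 + 1(82) = 82
  D: 0 + 1(82) = 82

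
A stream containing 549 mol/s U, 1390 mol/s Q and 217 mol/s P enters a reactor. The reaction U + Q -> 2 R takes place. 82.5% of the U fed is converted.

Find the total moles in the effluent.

2160 mol/s

U reacted = 0.825 × 549 = 452.9 mol/s; ν_U = −1, so ξ = 452.9/1 = 452.9 mol/s.
Outlet amounts (n = n₀ + ν ξ):
  U: 549 − 1(452.9) = 96.08
  Q: 1390 − 1(452.9) = 937.1
  R: 0 + 2(452.9) = 905.8
  P: 217 (inert)
Total out = 96.08 + 937.1 + 905.8 + 217 = 2156 mol/s.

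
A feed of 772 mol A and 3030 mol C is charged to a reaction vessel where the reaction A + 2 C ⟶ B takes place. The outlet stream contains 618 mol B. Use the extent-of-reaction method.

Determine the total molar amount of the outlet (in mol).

2570 mol

For B: n = n₀ + 1ξ → 618 = 0 + 1ξ, giving ξ = 618 mol.
Outlet amounts (n = n₀ + ν ξ):
  A: 772 − 1(618) = 154
  C: 3030 − 2(618) = 1794
  B: 0 + 1(618) = 618
Total out = 154 + 1794 + 618 = 2566 mol.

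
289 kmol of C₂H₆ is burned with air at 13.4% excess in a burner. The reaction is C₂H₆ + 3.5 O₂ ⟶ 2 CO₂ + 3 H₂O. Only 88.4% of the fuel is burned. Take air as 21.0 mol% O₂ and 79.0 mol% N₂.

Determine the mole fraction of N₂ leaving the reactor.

0.734

Stoichiometric O₂ = 3.5 × 289 = 1012 kmol; O₂ fed = 1012 × 1.134 = 1147 kmol.
N₂ fed = 1147 × 79/21 = 4315 kmol.
Fuel reacted = 0.884 × 289 → ξ = 255.5 kmol.
Outlet (n = n₀ + ν ξ):
  C₂H₆: 289 − 1(255.5) = 33.52
  O₂: 1147 − 3.5(255.5) = 252.9
  N₂: 4315 (inert)
  CO₂: 0 + 2(255.5) = 511
  H₂O: 0 + 3(255.5) = 766.4
Total out = 5879 kmol; y_N₂ = 4315 / 5879 = 0.734.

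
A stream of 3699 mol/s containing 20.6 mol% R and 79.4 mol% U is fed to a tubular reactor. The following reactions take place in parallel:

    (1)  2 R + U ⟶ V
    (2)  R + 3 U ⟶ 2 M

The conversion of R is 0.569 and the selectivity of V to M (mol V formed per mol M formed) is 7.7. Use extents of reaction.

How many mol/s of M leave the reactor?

27.3 mol/s

Conversion of R: R consumed = 0.569 × 762 = 433.6 mol/s = 2ξ₁ + 1ξ₂.
Selectivity: 1ξ₁ / (2ξ₂) = 7.7 → ξ₁ = 15.4 ξ₂.
Substitute: (2·15.4 + 1) ξ₂ = 433.6 → ξ₂ = 13.63 mol/s, ξ₁ = 210 mol/s.
Outlet amounts (n = n₀ + Σ ν·ξ):
  R: 762 − 2(210) − 1(13.63) = 328.4
  U: 2937 − 1(210) − 3(13.63) = 2686
  V: 0 + 1(210) = 210
  M: 0 + 2(13.63) = 27.27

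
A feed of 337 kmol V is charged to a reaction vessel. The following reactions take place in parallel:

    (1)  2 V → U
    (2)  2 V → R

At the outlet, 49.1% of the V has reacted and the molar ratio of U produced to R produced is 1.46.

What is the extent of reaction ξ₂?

Conversion of V: V consumed = 0.491 × 337 = 165.5 kmol = 2ξ₁ + 2ξ₂.
Selectivity: 1ξ₁ / (1ξ₂) = 1.46 → ξ₁ = 1.46 ξ₂.
Substitute: (2·1.46 + 2) ξ₂ = 165.5 → ξ₂ = 33.63 kmol, ξ₁ = 49.1 kmol.
Outlet amounts (n = n₀ + Σ ν·ξ):
  V: 337 − 2(49.1) − 2(33.63) = 171.5
  U: 0 + 1(49.1) = 49.1
  R: 0 + 1(33.63) = 33.63

ξ₂ = 33.6 kmol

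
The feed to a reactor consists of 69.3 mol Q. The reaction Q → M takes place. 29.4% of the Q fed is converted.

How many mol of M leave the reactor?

Q reacted = 0.294 × 69.3 = 20.37 mol; ν_Q = −1, so ξ = 20.37/1 = 20.37 mol.
Outlet amounts (n = n₀ + ν ξ):
  Q: 69.3 − 1(20.37) = 48.93
  M: 0 + 1(20.37) = 20.37

20.4 mol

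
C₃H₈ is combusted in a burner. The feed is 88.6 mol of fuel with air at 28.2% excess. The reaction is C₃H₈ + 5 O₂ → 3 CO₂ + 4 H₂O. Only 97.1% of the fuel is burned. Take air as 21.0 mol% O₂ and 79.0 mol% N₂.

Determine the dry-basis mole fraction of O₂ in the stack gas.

0.0544

Stoichiometric O₂ = 5 × 88.6 = 443 mol; O₂ fed = 443 × 1.282 = 567.9 mol.
N₂ fed = 567.9 × 79/21 = 2136 mol.
Fuel reacted = 0.971 × 88.6 → ξ = 86.03 mol.
Outlet (n = n₀ + ν ξ):
  C₃H₈: 88.6 − 1(86.03) = 2.569
  O₂: 567.9 − 5(86.03) = 137.8
  N₂: 2136 (inert)
  CO₂: 0 + 3(86.03) = 258.1
  H₂O: 0 + 4(86.03) = 344.1
Dry total = 2535 mol; y_O₂ (dry) = 137.8 / 2535 = 0.05435.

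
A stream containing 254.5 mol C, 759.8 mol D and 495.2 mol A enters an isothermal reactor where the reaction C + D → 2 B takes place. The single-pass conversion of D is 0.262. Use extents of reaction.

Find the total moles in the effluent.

D reacted = 0.262 × 759.8 = 199.1 mol; ν_D = −1, so ξ = 199.1/1 = 199.1 mol.
Outlet amounts (n = n₀ + ν ξ):
  C: 254.5 − 1(199.1) = 55.43
  D: 759.8 − 1(199.1) = 560.7
  B: 0 + 2(199.1) = 398.1
  A: 495.2 (inert)
Total out = 55.43 + 560.7 + 398.1 + 495.2 = 1510 mol.

1510 mol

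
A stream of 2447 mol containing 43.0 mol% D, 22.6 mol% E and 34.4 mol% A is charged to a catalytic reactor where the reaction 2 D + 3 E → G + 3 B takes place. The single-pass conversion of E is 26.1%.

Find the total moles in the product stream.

E reacted = 0.261 × 553 = 144.3 mol; ν_E = −3, so ξ = 144.3/3 = 48.11 mol.
Outlet amounts (n = n₀ + ν ξ):
  D: 1052 − 2(48.11) = 956
  E: 553 − 3(48.11) = 408.7
  G: 0 + 1(48.11) = 48.11
  B: 0 + 3(48.11) = 144.3
  A: 841.8 (inert)
Total out = 956 + 408.7 + 48.11 + 144.3 + 841.8 = 2399 mol.

2400 mol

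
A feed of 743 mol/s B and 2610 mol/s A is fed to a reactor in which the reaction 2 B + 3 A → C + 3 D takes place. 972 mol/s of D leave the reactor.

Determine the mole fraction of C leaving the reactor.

0.107

For D: n = n₀ + 3ξ → 972 = 0 + 3ξ, giving ξ = 324 mol/s.
Outlet amounts (n = n₀ + ν ξ):
  B: 743 − 2(324) = 95
  A: 2610 − 3(324) = 1638
  C: 0 + 1(324) = 324
  D: 0 + 3(324) = 972
Total out = 3029 mol/s; y_C = 324 / 3029 = 0.107.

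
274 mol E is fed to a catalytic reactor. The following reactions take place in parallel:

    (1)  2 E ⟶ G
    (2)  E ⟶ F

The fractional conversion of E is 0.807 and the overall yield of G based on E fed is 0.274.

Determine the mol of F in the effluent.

Yield of G: 1ξ₁ / 274 = 0.274 → ξ₁ = 75.08 mol.
Conversion of E: 2ξ₁ + 1ξ₂ = 0.807 × 274 = 221.1 → ξ₂ = 70.97 mol.
Outlet amounts (n = n₀ + Σ ν·ξ):
  E: 274 − 2(75.08) − 1(70.97) = 52.88
  G: 0 + 1(75.08) = 75.08
  F: 0 + 1(70.97) = 70.97

71 mol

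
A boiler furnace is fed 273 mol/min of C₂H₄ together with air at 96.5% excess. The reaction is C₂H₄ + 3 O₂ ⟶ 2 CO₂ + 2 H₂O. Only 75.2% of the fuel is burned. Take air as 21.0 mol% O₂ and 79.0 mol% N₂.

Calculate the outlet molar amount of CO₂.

Stoichiometric O₂ = 3 × 273 = 819 mol/min; O₂ fed = 819 × 1.965 = 1609 mol/min.
N₂ fed = 1609 × 79/21 = 6054 mol/min.
Fuel reacted = 0.752 × 273 → ξ = 205.3 mol/min.
Outlet (n = n₀ + ν ξ):
  C₂H₄: 273 − 1(205.3) = 67.7
  O₂: 1609 − 3(205.3) = 993.4
  N₂: 6054 (inert)
  CO₂: 0 + 2(205.3) = 410.6
  H₂O: 0 + 2(205.3) = 410.6

411 mol/min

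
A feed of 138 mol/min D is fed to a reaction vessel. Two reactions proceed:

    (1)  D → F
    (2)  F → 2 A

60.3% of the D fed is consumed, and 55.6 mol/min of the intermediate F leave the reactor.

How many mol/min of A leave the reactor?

Conversion of D: D consumed = 1ξ₁ = 0.603 × 138 → ξ₁ = 83.21 mol/min.
F balance: n_F = 0 + 1ξ₁ − 1ξ₂ = 55.6 → ξ₂ = (1·83.21 − 55.6)/1 = 27.61 mol/min.
Outlet amounts (n = n₀ + Σ ν·ξ):
  D: 138 − 1(83.21) = 54.79
  F: 0 + 1(83.21) − 1(27.61) = 55.6
  A: 0 + 2(27.61) = 55.23

55.2 mol/min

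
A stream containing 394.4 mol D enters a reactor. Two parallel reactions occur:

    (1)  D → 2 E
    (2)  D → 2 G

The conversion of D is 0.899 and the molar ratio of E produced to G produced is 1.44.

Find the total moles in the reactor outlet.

Conversion of D: D consumed = 0.899 × 394.4 = 354.6 mol = 1ξ₁ + 1ξ₂.
Selectivity: 2ξ₁ / (2ξ₂) = 1.44 → ξ₁ = 1.44 ξ₂.
Substitute: (1·1.44 + 1) ξ₂ = 354.6 → ξ₂ = 145.3 mol, ξ₁ = 209.3 mol.
Outlet amounts (n = n₀ + Σ ν·ξ):
  D: 394.4 − 1(209.3) − 1(145.3) = 39.83
  E: 0 + 2(209.3) = 418.5
  G: 0 + 2(145.3) = 290.6
Total out = 39.83 + 418.5 + 290.6 = 749 mol.

749 mol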